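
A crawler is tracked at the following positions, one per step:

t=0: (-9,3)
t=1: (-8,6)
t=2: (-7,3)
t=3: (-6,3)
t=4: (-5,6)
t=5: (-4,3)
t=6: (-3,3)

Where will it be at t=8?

The first coordinate changes by +1 each step, so at step 8 it is -9 + 8·(1) = -1.
The second coordinate repeats the cycle [3, 6, 3] with period 3; step 8 mod 3 = 2, giving 3.

(-1,3)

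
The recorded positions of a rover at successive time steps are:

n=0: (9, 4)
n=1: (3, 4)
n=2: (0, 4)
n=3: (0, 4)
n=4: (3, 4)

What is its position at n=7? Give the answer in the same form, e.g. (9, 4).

Taking differences between consecutive positions: (-6, +0), (-3, +0), (+0, +0), (+3, +0). These grow by (+3, +0) each step.
step 5: (3, 4) + (+6, +0) → (9, 4)
step 6: (9, 4) + (+9, +0) → (18, 4)
step 7: (18, 4) + (+12, +0) → (30, 4)

(30, 4)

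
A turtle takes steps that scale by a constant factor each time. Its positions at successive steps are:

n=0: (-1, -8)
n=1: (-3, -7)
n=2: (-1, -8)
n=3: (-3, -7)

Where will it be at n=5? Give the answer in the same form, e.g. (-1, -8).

The jumps are (-2, +1), (+2, -1), (-2, +1) — a geometric progression with ratio -1.
step 4: (-3, -7) + (+2, -1) → (-1, -8)
step 5: (-1, -8) + (-2, +1) → (-3, -7)

(-3, -7)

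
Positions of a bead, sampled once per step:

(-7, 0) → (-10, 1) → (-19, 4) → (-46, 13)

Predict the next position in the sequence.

The jumps are (-3, +1), (-9, +3), (-27, +9) — a geometric progression with ratio 3.
step 4: (-46, 13) + (-81, +27) → (-127, 40)

(-127, 40)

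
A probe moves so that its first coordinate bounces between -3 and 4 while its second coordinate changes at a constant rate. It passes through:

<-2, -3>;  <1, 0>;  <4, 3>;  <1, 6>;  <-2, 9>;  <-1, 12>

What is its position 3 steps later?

<0, 21>

The first coordinate travels 3 per step and bounces off the walls at -3 and 4.
  step 6: -1 → 2
  step 7: 2 → 3
  step 8: 3 → 0
The second coordinate changes by +3 each step: at step 8 it is 21.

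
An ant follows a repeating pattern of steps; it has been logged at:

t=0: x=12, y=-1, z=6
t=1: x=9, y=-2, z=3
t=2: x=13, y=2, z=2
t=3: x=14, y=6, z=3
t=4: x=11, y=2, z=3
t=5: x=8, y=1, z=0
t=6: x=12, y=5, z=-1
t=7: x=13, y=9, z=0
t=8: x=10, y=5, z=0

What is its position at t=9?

x=7, y=4, z=-3

Differencing gives (-3, -1, -3), (+4, +4, -1), (+1, +4, +1), (-3, -4, +0), (-3, -1, -3), (+4, +4, -1), (+1, +4, +1), (-3, -4, +0). This is the pattern (-3, -1, -3), (+4, +4, -1), (+1, +4, +1), (-3, -4, +0) repeated.
step 9: apply (-3, -1, -3) → x=7, y=4, z=-3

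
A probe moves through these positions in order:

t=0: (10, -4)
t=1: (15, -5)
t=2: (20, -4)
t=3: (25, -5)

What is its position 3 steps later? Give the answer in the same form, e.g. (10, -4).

First: linear, +5 per step → 40 at step 6.
Second: cycles through -4, -5 every 2 steps. Step 6 lands at position 0 of the cycle → -4.

(40, -4)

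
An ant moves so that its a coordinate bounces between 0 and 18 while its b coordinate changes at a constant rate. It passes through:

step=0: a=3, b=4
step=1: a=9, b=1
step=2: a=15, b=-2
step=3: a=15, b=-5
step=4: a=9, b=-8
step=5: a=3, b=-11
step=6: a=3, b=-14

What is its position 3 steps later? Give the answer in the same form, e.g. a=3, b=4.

The a coordinate reflects between 0 and 18, moving 6 per step.
  step 7: 3 → 9
  step 8: 9 → 15
  step 9: 15 → 15
The b coordinate changes by -3 each step: at step 9 it is -23.

a=15, b=-23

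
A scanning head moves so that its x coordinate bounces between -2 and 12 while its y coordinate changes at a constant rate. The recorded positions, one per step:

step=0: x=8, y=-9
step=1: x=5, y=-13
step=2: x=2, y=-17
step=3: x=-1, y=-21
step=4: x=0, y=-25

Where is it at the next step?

x=3, y=-29

The x coordinate travels 3 per step and bounces off the walls at -2 and 12.
  step 5: 0 → 3
The y coordinate changes by -4 each step: at step 5 it is -29.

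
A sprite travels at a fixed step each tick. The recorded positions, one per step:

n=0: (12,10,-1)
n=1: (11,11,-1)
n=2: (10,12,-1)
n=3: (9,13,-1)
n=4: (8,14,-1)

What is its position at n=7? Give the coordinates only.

(5,17,-1)

Each step adds (-1,+1,+0) to the position.
step 5: (8,14,-1) + (-1,+1,+0) → (7,15,-1)
step 6: (7,15,-1) + (-1,+1,+0) → (6,16,-1)
step 7: (6,16,-1) + (-1,+1,+0) → (5,17,-1)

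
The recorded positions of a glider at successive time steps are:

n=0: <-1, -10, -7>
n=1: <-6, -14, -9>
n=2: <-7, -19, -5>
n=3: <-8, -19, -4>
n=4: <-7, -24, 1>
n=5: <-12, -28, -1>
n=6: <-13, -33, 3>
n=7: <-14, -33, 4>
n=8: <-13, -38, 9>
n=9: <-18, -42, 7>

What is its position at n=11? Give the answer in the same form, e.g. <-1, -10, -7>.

Differencing gives <-5, -4, -2>, <-1, -5, +4>, <-1, +0, +1>, <+1, -5, +5>, <-5, -4, -2>, <-1, -5, +4>, <-1, +0, +1>, <+1, -5, +5>, <-5, -4, -2>. This is the pattern <-5, -4, -2>, <-1, -5, +4>, <-1, +0, +1>, <+1, -5, +5> repeated.
step 10: apply <-1, -5, +4> → <-19, -47, 11>
step 11: apply <-1, +0, +1> → <-20, -47, 12>

<-20, -47, 12>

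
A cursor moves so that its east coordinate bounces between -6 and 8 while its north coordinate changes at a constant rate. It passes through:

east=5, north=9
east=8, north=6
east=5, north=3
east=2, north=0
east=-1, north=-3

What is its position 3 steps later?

east=-2, north=-12

The east coordinate reflects between -6 and 8, moving 3 per step.
  step 5: -1 → -4
  step 6: -4 → -5
  step 7: -5 → -2
The north coordinate changes by -3 each step: at step 7 it is -12.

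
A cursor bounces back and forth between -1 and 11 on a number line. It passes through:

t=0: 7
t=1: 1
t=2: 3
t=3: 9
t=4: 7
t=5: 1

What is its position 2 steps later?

The value reflects between -1 and 11, moving 6 per step.
  step 6: 1 → 3
  step 7: 3 → 9

9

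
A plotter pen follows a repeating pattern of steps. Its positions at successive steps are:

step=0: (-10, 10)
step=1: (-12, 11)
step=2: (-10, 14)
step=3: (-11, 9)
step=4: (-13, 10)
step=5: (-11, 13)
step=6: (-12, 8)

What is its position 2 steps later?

(-12, 12)

Step-to-step displacements: (-2, +1), (+2, +3), (-1, -5), (-2, +1), (+2, +3), (-1, -5) — a repeating cycle of length 3.
step 7: apply (-2, +1) → (-14, 9)
step 8: apply (+2, +3) → (-12, 12)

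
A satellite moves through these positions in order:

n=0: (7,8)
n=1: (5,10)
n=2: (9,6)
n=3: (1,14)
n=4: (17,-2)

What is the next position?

The jumps are (-2,+2), (+4,-4), (-8,+8), (+16,-16) — a geometric progression with ratio -2.
step 5: (17,-2) + (-32,+32) → (-15,30)

(-15,30)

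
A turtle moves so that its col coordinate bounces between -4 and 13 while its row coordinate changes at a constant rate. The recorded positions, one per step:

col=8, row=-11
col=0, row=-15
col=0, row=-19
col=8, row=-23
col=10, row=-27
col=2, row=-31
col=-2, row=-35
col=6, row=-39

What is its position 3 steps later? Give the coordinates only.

col=-4, row=-51

The col coordinate reflects between -4 and 13, moving 8 per step.
  step 8: 6 → 12
  step 9: 12 → 4
  step 10: 4 → -4
The row coordinate changes by -4 each step: at step 10 it is -51.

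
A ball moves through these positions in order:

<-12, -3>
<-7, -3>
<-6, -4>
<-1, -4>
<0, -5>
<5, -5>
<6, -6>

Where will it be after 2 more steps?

Step-to-step displacements: <+5, +0>, <+1, -1>, <+5, +0>, <+1, -1>, <+5, +0>, <+1, -1> — a repeating cycle of length 2.
step 7: apply <+5, +0> → <11, -6>
step 8: apply <+1, -1> → <12, -7>

<12, -7>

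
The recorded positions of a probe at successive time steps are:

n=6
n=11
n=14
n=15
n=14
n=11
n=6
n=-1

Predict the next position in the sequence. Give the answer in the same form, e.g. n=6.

Taking differences between consecutive positions: +5, +3, +1, -1, -3, -5, -7. These grow by -2 each step.
step 8: -1 − 9 → n=-10

n=-10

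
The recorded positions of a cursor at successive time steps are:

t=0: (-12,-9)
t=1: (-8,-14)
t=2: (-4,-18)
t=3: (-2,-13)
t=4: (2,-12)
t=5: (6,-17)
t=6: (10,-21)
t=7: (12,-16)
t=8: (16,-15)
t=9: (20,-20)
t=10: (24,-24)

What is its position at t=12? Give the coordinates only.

The moves between consecutive positions are (+4,-5), (+4,-4), (+2,+5), (+4,+1), (+4,-5), (+4,-4), (+2,+5), (+4,+1), (+4,-5), (+4,-4); they repeat the 4-cycle [(+4,-5), (+4,-4), (+2,+5), (+4,+1)].
step 11: apply (+2,+5) → (26,-19)
step 12: apply (+4,+1) → (30,-18)

(30,-18)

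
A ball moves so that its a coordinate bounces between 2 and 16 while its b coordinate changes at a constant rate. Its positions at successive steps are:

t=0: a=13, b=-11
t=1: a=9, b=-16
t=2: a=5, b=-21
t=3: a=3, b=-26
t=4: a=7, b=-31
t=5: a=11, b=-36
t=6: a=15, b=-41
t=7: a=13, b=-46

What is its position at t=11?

a=7, b=-66

The a coordinate travels 4 per step and bounces off the walls at 2 and 16.
  step 8: 13 → 9
  step 9: 9 → 5
  step 10: 5 → 3
  step 11: 3 → 7
The b coordinate changes by -5 each step: at step 11 it is -66.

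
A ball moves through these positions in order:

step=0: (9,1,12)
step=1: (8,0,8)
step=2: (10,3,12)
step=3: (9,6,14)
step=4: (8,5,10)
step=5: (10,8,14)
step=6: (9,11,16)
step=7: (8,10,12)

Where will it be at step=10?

The moves between consecutive positions are (-1,-1,-4), (+2,+3,+4), (-1,+3,+2), (-1,-1,-4), (+2,+3,+4), (-1,+3,+2), (-1,-1,-4); they repeat the 3-cycle [(-1,-1,-4), (+2,+3,+4), (-1,+3,+2)].
step 8: apply (+2,+3,+4) → (10,13,16)
step 9: apply (-1,+3,+2) → (9,16,18)
step 10: apply (-1,-1,-4) → (8,15,14)

(8,15,14)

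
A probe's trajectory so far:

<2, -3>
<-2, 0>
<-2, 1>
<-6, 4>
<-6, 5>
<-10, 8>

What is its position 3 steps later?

The moves between consecutive positions are <-4, +3>, <+0, +1>, <-4, +3>, <+0, +1>, <-4, +3>; they repeat the 2-cycle [<-4, +3>, <+0, +1>].
step 6: apply <+0, +1> → <-10, 9>
step 7: apply <-4, +3> → <-14, 12>
step 8: apply <+0, +1> → <-14, 13>

<-14, 13>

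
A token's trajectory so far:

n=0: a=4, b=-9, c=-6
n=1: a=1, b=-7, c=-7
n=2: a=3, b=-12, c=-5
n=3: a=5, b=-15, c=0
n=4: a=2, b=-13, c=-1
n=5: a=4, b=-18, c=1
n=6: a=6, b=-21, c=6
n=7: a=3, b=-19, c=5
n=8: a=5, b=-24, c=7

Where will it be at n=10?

a=4, b=-25, c=11

The moves between consecutive positions are (-3, +2, -1), (+2, -5, +2), (+2, -3, +5), (-3, +2, -1), (+2, -5, +2), (+2, -3, +5), (-3, +2, -1), (+2, -5, +2); they repeat the 3-cycle [(-3, +2, -1), (+2, -5, +2), (+2, -3, +5)].
step 9: apply (+2, -3, +5) → a=7, b=-27, c=12
step 10: apply (-3, +2, -1) → a=4, b=-25, c=11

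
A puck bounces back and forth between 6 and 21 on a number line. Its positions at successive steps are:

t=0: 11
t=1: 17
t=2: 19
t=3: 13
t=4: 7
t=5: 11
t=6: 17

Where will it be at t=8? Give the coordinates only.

13

The value reflects between 6 and 21, moving 6 per step.
  step 7: 17 → 19
  step 8: 19 → 13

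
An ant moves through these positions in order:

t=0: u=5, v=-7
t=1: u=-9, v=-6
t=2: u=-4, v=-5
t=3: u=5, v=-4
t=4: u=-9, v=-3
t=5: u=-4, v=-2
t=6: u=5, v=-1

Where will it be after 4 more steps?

U: cycles through 5, -9, -4 every 3 steps. Step 10 lands at position 1 of the cycle → -9.
V: linear, +1 per step → 3 at step 10.

u=-9, v=3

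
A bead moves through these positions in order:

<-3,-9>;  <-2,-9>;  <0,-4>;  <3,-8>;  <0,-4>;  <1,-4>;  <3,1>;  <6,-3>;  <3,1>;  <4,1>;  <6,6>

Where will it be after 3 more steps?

Differencing gives <+1,+0>, <+2,+5>, <+3,-4>, <-3,+4>, <+1,+0>, <+2,+5>, <+3,-4>, <-3,+4>, <+1,+0>, <+2,+5>. This is the pattern <+1,+0>, <+2,+5>, <+3,-4>, <-3,+4> repeated.
step 11: apply <+3,-4> → <9,2>
step 12: apply <-3,+4> → <6,6>
step 13: apply <+1,+0> → <7,6>

<7,6>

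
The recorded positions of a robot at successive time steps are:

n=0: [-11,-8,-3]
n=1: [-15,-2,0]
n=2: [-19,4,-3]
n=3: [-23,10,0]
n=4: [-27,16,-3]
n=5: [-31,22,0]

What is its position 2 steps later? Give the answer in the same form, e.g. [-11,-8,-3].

[-39,34,0]

The first coordinate changes by -4 each step, so at step 7 it is -11 + 7·(-4) = -39.
The second coordinate changes by +6 each step, so at step 7 it is -8 + 7·(6) = 34.
The third coordinate repeats the cycle [-3, 0] with period 2; step 7 mod 2 = 1, giving 0.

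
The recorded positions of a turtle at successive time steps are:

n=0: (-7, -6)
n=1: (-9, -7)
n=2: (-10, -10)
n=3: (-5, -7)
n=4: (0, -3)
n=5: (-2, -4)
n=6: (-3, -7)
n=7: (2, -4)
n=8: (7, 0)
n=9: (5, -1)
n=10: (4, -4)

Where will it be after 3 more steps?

(12, 2)

The moves between consecutive positions are (-2, -1), (-1, -3), (+5, +3), (+5, +4), (-2, -1), (-1, -3), (+5, +3), (+5, +4), (-2, -1), (-1, -3); they repeat the 4-cycle [(-2, -1), (-1, -3), (+5, +3), (+5, +4)].
step 11: apply (+5, +3) → (9, -1)
step 12: apply (+5, +4) → (14, 3)
step 13: apply (-2, -1) → (12, 2)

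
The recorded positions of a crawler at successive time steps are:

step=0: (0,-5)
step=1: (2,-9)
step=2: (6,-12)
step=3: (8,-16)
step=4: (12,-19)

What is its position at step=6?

Differencing gives (+2,-4), (+4,-3), (+2,-4), (+4,-3). This is the pattern (+2,-4), (+4,-3) repeated.
step 5: apply (+2,-4) → (14,-23)
step 6: apply (+4,-3) → (18,-26)

(18,-26)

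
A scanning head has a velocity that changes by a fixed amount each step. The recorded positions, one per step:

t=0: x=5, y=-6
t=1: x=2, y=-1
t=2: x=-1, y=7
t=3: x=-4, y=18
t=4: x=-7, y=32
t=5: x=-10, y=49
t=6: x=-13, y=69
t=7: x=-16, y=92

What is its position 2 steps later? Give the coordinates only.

x=-22, y=147

Taking differences between consecutive positions: (-3, +5), (-3, +8), (-3, +11), (-3, +14), (-3, +17), (-3, +20), (-3, +23). These grow by (+0, +3) each step.
step 8: x=-16, y=92 + (-3, +26) → x=-19, y=118
step 9: x=-19, y=118 + (-3, +29) → x=-22, y=147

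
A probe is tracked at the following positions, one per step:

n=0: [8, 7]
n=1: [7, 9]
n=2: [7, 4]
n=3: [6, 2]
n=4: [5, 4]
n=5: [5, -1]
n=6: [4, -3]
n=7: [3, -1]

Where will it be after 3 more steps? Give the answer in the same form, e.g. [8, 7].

Step-to-step displacements: [-1, +2], [+0, -5], [-1, -2], [-1, +2], [+0, -5], [-1, -2], [-1, +2] — a repeating cycle of length 3.
step 8: apply [+0, -5] → [3, -6]
step 9: apply [-1, -2] → [2, -8]
step 10: apply [-1, +2] → [1, -6]

[1, -6]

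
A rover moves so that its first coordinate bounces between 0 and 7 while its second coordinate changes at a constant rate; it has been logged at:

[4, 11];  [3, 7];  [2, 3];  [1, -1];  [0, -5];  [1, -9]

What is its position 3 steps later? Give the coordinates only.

[4, -21]

The first coordinate travels 1 per step and bounces off the walls at 0 and 7.
  step 6: 1 → 2
  step 7: 2 → 3
  step 8: 3 → 4
The second coordinate changes by -4 each step: at step 8 it is -21.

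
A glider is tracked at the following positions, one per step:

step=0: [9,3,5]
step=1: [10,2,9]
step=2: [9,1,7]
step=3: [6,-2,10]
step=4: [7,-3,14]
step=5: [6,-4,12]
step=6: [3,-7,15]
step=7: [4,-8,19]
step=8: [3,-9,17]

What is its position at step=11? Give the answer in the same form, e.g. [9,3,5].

[0,-14,22]

Differencing gives [+1,-1,+4], [-1,-1,-2], [-3,-3,+3], [+1,-1,+4], [-1,-1,-2], [-3,-3,+3], [+1,-1,+4], [-1,-1,-2]. This is the pattern [+1,-1,+4], [-1,-1,-2], [-3,-3,+3] repeated.
step 9: apply [-3,-3,+3] → [0,-12,20]
step 10: apply [+1,-1,+4] → [1,-13,24]
step 11: apply [-1,-1,-2] → [0,-14,22]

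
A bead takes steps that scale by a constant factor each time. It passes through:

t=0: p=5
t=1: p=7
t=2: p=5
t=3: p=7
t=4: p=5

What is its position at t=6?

p=5

Step-to-step displacements: +2, -2, +2, -2; each is -1× the previous.
step 5: 5 + 2 → p=7
step 6: 7 − 2 → p=5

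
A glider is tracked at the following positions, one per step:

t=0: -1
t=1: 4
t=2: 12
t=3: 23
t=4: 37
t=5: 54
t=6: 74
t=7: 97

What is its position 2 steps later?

Taking differences between consecutive positions: +5, +8, +11, +14, +17, +20, +23. These grow by +3 each step.
step 8: 97 + 26 → 123
step 9: 123 + 29 → 152

152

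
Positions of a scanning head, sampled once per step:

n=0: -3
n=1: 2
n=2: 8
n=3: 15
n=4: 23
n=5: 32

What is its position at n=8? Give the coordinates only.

First differences are +5, +6, +7, +8, +9; their common second difference is +1 (constant acceleration).
step 6: 32 + 10 → 42
step 7: 42 + 11 → 53
step 8: 53 + 12 → 65

65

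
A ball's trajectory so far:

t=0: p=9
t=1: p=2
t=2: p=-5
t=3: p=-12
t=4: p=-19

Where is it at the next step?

p=-26

Constant displacement of -7 per step.
step 5: -19 − 7 → p=-26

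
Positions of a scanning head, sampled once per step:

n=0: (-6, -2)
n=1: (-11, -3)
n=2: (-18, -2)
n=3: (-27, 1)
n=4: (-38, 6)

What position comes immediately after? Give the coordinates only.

First differences are (-5, -1), (-7, +1), (-9, +3), (-11, +5); their common second difference is (-2, +2) (constant acceleration).
step 5: (-38, 6) + (-13, +7) → (-51, 13)

(-51, 13)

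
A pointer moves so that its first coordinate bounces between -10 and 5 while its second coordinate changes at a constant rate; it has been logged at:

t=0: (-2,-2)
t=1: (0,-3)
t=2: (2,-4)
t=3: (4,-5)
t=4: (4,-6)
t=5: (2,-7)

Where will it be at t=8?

The first coordinate travels 2 per step and bounces off the walls at -10 and 5.
  step 6: 2 → 0
  step 7: 0 → -2
  step 8: -2 → -4
The second coordinate changes by -1 each step: at step 8 it is -10.

(-4,-10)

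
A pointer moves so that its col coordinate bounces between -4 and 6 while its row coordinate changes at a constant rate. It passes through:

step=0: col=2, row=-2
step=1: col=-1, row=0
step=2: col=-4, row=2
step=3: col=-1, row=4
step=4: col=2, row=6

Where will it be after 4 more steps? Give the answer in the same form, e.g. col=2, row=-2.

The col coordinate travels 3 per step and bounces off the walls at -4 and 6.
  step 5: 2 → 5
  step 6: 5 → 4
  step 7: 4 → 1
  step 8: 1 → -2
The row coordinate changes by +2 each step: at step 8 it is 14.

col=-2, row=14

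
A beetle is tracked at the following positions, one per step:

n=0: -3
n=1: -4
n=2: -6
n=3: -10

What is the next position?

-18

Step-to-step displacements: -1, -2, -4; each is 2× the previous.
step 4: -10 − 8 → -18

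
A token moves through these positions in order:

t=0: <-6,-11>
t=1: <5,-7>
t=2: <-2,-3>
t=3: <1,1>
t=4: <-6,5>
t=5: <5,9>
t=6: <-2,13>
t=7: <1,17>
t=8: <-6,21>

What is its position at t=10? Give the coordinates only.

<-2,29>

First: cycles through -6, 5, -2, 1 every 4 steps. Step 10 lands at position 2 of the cycle → -2.
Second: linear, +4 per step → 29 at step 10.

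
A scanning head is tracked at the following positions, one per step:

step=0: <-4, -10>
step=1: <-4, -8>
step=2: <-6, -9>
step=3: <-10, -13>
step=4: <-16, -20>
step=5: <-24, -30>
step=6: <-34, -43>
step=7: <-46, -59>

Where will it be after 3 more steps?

Taking differences between consecutive positions: <+0, +2>, <-2, -1>, <-4, -4>, <-6, -7>, <-8, -10>, <-10, -13>, <-12, -16>. These grow by <-2, -3> each step.
step 8: <-46, -59> + <-14, -19> → <-60, -78>
step 9: <-60, -78> + <-16, -22> → <-76, -100>
step 10: <-76, -100> + <-18, -25> → <-94, -125>

<-94, -125>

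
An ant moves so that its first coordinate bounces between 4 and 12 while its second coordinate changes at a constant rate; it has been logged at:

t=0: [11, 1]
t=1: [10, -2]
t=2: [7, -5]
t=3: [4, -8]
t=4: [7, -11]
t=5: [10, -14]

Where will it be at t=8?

The first coordinate travels 3 per step and bounces off the walls at 4 and 12.
  step 6: 10 → 11
  step 7: 11 → 8
  step 8: 8 → 5
The second coordinate changes by -3 each step: at step 8 it is -23.

[5, -23]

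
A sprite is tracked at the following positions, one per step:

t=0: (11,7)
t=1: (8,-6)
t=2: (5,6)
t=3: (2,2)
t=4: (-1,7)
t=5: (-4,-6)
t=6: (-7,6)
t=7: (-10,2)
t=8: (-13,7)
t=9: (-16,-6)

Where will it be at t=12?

The first coordinate changes by -3 each step, so at step 12 it is 11 + 12·(-3) = -25.
The second coordinate repeats the cycle [7, -6, 6, 2] with period 4; step 12 mod 4 = 0, giving 7.

(-25,7)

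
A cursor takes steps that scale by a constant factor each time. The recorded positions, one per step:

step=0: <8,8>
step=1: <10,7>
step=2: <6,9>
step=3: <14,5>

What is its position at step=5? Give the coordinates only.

<30,-3>

Consecutive displacements <+2,-1>, <-4,+2>, <+8,-4> scale by a factor of -2 each step.
step 4: <14,5> + <-16,+8> → <-2,13>
step 5: <-2,13> + <+32,-16> → <30,-3>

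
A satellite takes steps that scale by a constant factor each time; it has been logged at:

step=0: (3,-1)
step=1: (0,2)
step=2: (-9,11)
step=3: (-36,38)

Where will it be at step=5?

The jumps are (-3,+3), (-9,+9), (-27,+27) — a geometric progression with ratio 3.
step 4: (-36,38) + (-81,+81) → (-117,119)
step 5: (-117,119) + (-243,+243) → (-360,362)

(-360,362)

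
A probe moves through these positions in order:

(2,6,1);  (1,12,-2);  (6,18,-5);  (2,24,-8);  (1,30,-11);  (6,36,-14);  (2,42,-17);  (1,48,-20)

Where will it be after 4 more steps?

(6,72,-32)

First: cycles through 2, 1, 6 every 3 steps. Step 11 lands at position 2 of the cycle → 6.
Second: linear, +6 per step → 72 at step 11.
Third: linear, -3 per step → -32 at step 11.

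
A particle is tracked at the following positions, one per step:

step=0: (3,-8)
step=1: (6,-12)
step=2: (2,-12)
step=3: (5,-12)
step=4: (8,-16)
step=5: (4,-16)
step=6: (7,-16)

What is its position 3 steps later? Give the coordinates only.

(9,-20)

Differencing gives (+3,-4), (-4,+0), (+3,+0), (+3,-4), (-4,+0), (+3,+0). This is the pattern (+3,-4), (-4,+0), (+3,+0) repeated.
step 7: apply (+3,-4) → (10,-20)
step 8: apply (-4,+0) → (6,-20)
step 9: apply (+3,+0) → (9,-20)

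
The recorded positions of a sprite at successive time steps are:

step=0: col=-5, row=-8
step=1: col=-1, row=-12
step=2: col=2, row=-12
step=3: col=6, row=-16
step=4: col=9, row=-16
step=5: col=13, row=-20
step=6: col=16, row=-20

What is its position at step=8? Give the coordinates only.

The moves between consecutive positions are (+4, -4), (+3, +0), (+4, -4), (+3, +0), (+4, -4), (+3, +0); they repeat the 2-cycle [(+4, -4), (+3, +0)].
step 7: apply (+4, -4) → col=20, row=-24
step 8: apply (+3, +0) → col=23, row=-24

col=23, row=-24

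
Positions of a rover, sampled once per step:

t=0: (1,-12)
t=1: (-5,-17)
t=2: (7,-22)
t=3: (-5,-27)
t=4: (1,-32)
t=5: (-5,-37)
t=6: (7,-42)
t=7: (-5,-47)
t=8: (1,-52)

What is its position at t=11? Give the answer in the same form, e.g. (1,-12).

(-5,-67)

First: cycles through 1, -5, 7, -5 every 4 steps. Step 11 lands at position 3 of the cycle → -5.
Second: linear, -5 per step → -67 at step 11.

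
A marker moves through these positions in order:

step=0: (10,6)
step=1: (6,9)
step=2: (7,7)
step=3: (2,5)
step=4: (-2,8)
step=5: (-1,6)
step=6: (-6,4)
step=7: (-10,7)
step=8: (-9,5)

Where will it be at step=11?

(-17,4)

The moves between consecutive positions are (-4,+3), (+1,-2), (-5,-2), (-4,+3), (+1,-2), (-5,-2), (-4,+3), (+1,-2); they repeat the 3-cycle [(-4,+3), (+1,-2), (-5,-2)].
step 9: apply (-5,-2) → (-14,3)
step 10: apply (-4,+3) → (-18,6)
step 11: apply (+1,-2) → (-17,4)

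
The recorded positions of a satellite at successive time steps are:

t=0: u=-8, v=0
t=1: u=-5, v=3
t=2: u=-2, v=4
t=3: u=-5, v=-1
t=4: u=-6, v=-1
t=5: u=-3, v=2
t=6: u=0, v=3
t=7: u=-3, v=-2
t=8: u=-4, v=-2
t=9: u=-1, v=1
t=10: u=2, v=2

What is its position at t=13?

u=1, v=0

Step-to-step displacements: (+3, +3), (+3, +1), (-3, -5), (-1, +0), (+3, +3), (+3, +1), (-3, -5), (-1, +0), (+3, +3), (+3, +1) — a repeating cycle of length 4.
step 11: apply (-3, -5) → u=-1, v=-3
step 12: apply (-1, +0) → u=-2, v=-3
step 13: apply (+3, +3) → u=1, v=0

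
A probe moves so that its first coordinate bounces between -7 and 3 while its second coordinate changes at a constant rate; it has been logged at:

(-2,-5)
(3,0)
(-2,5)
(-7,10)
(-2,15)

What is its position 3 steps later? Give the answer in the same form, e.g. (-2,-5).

The first coordinate reflects between -7 and 3, moving 5 per step.
  step 5: -2 → 3
  step 6: 3 → -2
  step 7: -2 → -7
The second coordinate changes by +5 each step: at step 7 it is 30.

(-7,30)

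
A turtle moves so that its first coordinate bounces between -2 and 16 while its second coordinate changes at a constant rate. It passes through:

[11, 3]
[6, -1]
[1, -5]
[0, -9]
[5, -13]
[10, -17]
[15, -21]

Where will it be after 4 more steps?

The first coordinate reflects between -2 and 16, moving 5 per step.
  step 7: 15 → 12
  step 8: 12 → 7
  step 9: 7 → 2
  step 10: 2 → -1
The second coordinate changes by -4 each step: at step 10 it is -37.

[-1, -37]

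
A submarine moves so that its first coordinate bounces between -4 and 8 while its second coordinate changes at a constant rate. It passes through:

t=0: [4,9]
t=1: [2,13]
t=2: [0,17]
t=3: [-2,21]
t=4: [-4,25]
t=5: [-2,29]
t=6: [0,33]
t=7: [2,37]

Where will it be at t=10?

The first coordinate reflects between -4 and 8, moving 2 per step.
  step 8: 2 → 4
  step 9: 4 → 6
  step 10: 6 → 8
The second coordinate changes by +4 each step: at step 10 it is 49.

[8,49]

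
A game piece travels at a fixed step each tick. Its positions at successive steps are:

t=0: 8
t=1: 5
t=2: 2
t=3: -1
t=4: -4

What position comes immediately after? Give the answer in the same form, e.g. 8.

-7

Constant displacement of -3 per step.
step 5: -4 − 3 → -7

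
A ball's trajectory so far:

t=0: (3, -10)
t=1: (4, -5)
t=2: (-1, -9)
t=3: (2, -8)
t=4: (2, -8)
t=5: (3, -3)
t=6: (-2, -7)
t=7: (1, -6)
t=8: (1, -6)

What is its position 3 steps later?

Differencing gives (+1, +5), (-5, -4), (+3, +1), (+0, +0), (+1, +5), (-5, -4), (+3, +1), (+0, +0). This is the pattern (+1, +5), (-5, -4), (+3, +1), (+0, +0) repeated.
step 9: apply (+1, +5) → (2, -1)
step 10: apply (-5, -4) → (-3, -5)
step 11: apply (+3, +1) → (0, -4)

(0, -4)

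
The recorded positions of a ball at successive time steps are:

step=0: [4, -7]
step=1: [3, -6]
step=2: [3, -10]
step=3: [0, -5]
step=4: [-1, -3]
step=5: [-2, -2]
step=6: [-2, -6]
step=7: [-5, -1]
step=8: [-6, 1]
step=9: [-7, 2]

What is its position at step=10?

[-7, -2]

The moves between consecutive positions are [-1, +1], [+0, -4], [-3, +5], [-1, +2], [-1, +1], [+0, -4], [-3, +5], [-1, +2], [-1, +1]; they repeat the 4-cycle [[-1, +1], [+0, -4], [-3, +5], [-1, +2]].
step 10: apply [+0, -4] → [-7, -2]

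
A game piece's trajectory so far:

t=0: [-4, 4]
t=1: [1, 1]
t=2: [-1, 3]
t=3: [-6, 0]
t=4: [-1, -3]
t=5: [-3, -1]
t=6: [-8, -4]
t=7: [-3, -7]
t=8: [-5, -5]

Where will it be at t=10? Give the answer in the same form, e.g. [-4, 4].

[-5, -11]

The moves between consecutive positions are [+5, -3], [-2, +2], [-5, -3], [+5, -3], [-2, +2], [-5, -3], [+5, -3], [-2, +2]; they repeat the 3-cycle [[+5, -3], [-2, +2], [-5, -3]].
step 9: apply [-5, -3] → [-10, -8]
step 10: apply [+5, -3] → [-5, -11]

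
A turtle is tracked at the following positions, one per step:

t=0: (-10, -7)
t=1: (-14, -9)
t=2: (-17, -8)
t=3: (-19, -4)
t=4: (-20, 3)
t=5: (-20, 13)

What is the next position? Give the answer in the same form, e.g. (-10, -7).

(-19, 26)

Successive displacements: (-4, -2), (-3, +1), (-2, +4), (-1, +7), (+0, +10) — each changes by (+1, +3).
step 6: (-20, 13) + (+1, +13) → (-19, 26)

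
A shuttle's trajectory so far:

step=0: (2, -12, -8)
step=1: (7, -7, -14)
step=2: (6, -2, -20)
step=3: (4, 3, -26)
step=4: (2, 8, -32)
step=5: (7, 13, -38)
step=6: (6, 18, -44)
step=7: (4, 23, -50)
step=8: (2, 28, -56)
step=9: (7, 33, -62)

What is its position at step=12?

The first coordinate repeats the cycle [2, 7, 6, 4] with period 4; step 12 mod 4 = 0, giving 2.
The second coordinate changes by +5 each step, so at step 12 it is -12 + 12·(5) = 48.
The third coordinate changes by -6 each step, so at step 12 it is -8 + 12·(-6) = -80.

(2, 48, -80)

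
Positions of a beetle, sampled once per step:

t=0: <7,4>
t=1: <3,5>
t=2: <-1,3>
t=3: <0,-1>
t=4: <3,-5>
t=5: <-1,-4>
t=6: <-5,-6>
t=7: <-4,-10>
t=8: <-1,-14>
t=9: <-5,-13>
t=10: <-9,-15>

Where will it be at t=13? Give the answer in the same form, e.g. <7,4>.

The moves between consecutive positions are <-4,+1>, <-4,-2>, <+1,-4>, <+3,-4>, <-4,+1>, <-4,-2>, <+1,-4>, <+3,-4>, <-4,+1>, <-4,-2>; they repeat the 4-cycle [<-4,+1>, <-4,-2>, <+1,-4>, <+3,-4>].
step 11: apply <+1,-4> → <-8,-19>
step 12: apply <+3,-4> → <-5,-23>
step 13: apply <-4,+1> → <-9,-22>

<-9,-22>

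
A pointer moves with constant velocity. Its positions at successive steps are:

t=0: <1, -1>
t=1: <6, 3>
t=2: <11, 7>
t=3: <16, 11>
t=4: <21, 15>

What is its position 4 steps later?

<41, 31>

Each step adds <+5, +4> to the position.
step 5: <21, 15> + <+5, +4> → <26, 19>
step 6: <26, 19> + <+5, +4> → <31, 23>
step 7: <31, 23> + <+5, +4> → <36, 27>
step 8: <36, 27> + <+5, +4> → <41, 31>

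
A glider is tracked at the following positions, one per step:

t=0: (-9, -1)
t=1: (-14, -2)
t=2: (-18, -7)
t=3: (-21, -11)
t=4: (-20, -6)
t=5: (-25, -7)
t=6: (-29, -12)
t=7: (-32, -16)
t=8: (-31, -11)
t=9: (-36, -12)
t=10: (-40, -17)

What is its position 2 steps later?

Step-to-step displacements: (-5, -1), (-4, -5), (-3, -4), (+1, +5), (-5, -1), (-4, -5), (-3, -4), (+1, +5), (-5, -1), (-4, -5) — a repeating cycle of length 4.
step 11: apply (-3, -4) → (-43, -21)
step 12: apply (+1, +5) → (-42, -16)

(-42, -16)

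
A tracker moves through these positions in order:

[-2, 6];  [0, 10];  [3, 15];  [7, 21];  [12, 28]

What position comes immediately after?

[18, 36]

Successive displacements: [+2, +4], [+3, +5], [+4, +6], [+5, +7] — each changes by [+1, +1].
step 5: [12, 28] + [+6, +8] → [18, 36]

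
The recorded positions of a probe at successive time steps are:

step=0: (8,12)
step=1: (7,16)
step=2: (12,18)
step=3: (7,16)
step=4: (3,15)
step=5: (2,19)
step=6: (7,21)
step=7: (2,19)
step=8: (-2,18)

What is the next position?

Step-to-step displacements: (-1,+4), (+5,+2), (-5,-2), (-4,-1), (-1,+4), (+5,+2), (-5,-2), (-4,-1) — a repeating cycle of length 4.
step 9: apply (-1,+4) → (-3,22)

(-3,22)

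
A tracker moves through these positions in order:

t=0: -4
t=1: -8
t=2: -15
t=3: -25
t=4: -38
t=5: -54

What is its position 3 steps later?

-120

Taking differences between consecutive positions: -4, -7, -10, -13, -16. These grow by -3 each step.
step 6: -54 − 19 → -73
step 7: -73 − 22 → -95
step 8: -95 − 25 → -120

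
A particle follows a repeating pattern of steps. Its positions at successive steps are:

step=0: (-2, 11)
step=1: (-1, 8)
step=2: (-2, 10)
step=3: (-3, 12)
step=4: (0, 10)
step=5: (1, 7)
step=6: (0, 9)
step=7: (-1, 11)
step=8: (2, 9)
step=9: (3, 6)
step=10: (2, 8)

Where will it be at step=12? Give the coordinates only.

Differencing gives (+1, -3), (-1, +2), (-1, +2), (+3, -2), (+1, -3), (-1, +2), (-1, +2), (+3, -2), (+1, -3), (-1, +2). This is the pattern (+1, -3), (-1, +2), (-1, +2), (+3, -2) repeated.
step 11: apply (-1, +2) → (1, 10)
step 12: apply (+3, -2) → (4, 8)

(4, 8)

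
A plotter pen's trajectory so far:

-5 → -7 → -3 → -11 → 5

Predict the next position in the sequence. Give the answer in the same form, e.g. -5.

-27

Step-to-step displacements: -2, +4, -8, +16; each is -2× the previous.
step 5: 5 − 32 → -27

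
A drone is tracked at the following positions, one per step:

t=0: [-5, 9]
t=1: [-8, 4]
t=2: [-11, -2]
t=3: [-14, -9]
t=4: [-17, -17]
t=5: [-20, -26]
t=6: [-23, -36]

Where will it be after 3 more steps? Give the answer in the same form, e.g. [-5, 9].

[-32, -72]

Taking differences between consecutive positions: [-3, -5], [-3, -6], [-3, -7], [-3, -8], [-3, -9], [-3, -10]. These grow by [+0, -1] each step.
step 7: [-23, -36] + [-3, -11] → [-26, -47]
step 8: [-26, -47] + [-3, -12] → [-29, -59]
step 9: [-29, -59] + [-3, -13] → [-32, -72]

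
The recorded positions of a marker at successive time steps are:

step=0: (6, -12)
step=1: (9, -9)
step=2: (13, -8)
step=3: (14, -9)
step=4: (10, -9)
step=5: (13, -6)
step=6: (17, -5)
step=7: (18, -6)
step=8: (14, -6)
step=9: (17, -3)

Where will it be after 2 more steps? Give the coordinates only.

Step-to-step displacements: (+3, +3), (+4, +1), (+1, -1), (-4, +0), (+3, +3), (+4, +1), (+1, -1), (-4, +0), (+3, +3) — a repeating cycle of length 4.
step 10: apply (+4, +1) → (21, -2)
step 11: apply (+1, -1) → (22, -3)

(22, -3)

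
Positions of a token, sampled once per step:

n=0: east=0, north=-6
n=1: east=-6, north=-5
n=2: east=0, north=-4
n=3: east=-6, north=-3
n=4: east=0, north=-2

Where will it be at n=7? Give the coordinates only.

The east coordinate repeats the cycle [0, -6] with period 2; step 7 mod 2 = 1, giving -6.
The north coordinate changes by +1 each step, so at step 7 it is -6 + 7·(1) = 1.

east=-6, north=1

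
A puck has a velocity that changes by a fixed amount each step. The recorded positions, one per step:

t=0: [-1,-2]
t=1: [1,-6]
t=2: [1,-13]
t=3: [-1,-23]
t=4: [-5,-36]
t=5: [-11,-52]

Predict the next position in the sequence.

Taking differences between consecutive positions: [+2,-4], [+0,-7], [-2,-10], [-4,-13], [-6,-16]. These grow by [-2,-3] each step.
step 6: [-11,-52] + [-8,-19] → [-19,-71]

[-19,-71]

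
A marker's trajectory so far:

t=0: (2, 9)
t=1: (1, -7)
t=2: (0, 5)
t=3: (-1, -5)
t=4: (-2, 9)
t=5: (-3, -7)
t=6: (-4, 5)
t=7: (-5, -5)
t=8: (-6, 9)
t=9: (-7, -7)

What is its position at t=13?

(-11, -7)

The first coordinate changes by -1 each step, so at step 13 it is 2 + 13·(-1) = -11.
The second coordinate repeats the cycle [9, -7, 5, -5] with period 4; step 13 mod 4 = 1, giving -7.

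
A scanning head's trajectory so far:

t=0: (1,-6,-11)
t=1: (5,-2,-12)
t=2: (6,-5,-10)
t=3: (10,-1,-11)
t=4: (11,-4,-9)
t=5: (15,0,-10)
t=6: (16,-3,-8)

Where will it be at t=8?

(21,-2,-7)

The moves between consecutive positions are (+4,+4,-1), (+1,-3,+2), (+4,+4,-1), (+1,-3,+2), (+4,+4,-1), (+1,-3,+2); they repeat the 2-cycle [(+4,+4,-1), (+1,-3,+2)].
step 7: apply (+4,+4,-1) → (20,1,-9)
step 8: apply (+1,-3,+2) → (21,-2,-7)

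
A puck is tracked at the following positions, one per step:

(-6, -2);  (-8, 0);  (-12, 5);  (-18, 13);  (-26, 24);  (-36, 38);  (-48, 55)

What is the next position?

(-62, 75)

Taking differences between consecutive positions: (-2, +2), (-4, +5), (-6, +8), (-8, +11), (-10, +14), (-12, +17). These grow by (-2, +3) each step.
step 7: (-48, 55) + (-14, +20) → (-62, 75)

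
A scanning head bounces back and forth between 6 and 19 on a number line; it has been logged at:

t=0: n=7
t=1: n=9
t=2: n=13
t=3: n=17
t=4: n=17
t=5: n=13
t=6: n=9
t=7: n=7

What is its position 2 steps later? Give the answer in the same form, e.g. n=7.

n=15

The value travels 4 per step and bounces off the walls at 6 and 19.
  step 8: 7 → 11
  step 9: 11 → 15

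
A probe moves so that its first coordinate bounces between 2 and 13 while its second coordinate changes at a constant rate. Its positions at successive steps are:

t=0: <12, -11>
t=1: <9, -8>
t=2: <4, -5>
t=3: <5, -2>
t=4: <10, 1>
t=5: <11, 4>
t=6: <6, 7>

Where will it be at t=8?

<8, 13>

The first coordinate travels 5 per step and bounces off the walls at 2 and 13.
  step 7: 6 → 3
  step 8: 3 → 8
The second coordinate changes by +3 each step: at step 8 it is 13.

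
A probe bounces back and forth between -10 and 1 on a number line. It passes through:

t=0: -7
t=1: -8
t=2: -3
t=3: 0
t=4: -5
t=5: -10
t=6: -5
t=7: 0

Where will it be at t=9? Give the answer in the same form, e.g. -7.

-8

The value travels 5 per step and bounces off the walls at -10 and 1.
  step 8: 0 → -3
  step 9: -3 → -8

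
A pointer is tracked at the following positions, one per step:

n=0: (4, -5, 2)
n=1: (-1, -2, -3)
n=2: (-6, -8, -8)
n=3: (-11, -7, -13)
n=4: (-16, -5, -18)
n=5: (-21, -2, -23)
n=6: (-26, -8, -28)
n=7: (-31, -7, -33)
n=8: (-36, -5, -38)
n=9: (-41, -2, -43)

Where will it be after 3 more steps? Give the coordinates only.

(-56, -5, -58)

First: linear, -5 per step → -56 at step 12.
Second: cycles through -5, -2, -8, -7 every 4 steps. Step 12 lands at position 0 of the cycle → -5.
Third: linear, -5 per step → -58 at step 12.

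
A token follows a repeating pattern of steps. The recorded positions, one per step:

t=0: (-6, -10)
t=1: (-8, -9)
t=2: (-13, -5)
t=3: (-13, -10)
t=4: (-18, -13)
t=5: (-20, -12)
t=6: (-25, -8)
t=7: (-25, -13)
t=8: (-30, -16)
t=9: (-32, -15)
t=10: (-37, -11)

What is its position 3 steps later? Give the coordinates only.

(-44, -18)

The moves between consecutive positions are (-2, +1), (-5, +4), (+0, -5), (-5, -3), (-2, +1), (-5, +4), (+0, -5), (-5, -3), (-2, +1), (-5, +4); they repeat the 4-cycle [(-2, +1), (-5, +4), (+0, -5), (-5, -3)].
step 11: apply (+0, -5) → (-37, -16)
step 12: apply (-5, -3) → (-42, -19)
step 13: apply (-2, +1) → (-44, -18)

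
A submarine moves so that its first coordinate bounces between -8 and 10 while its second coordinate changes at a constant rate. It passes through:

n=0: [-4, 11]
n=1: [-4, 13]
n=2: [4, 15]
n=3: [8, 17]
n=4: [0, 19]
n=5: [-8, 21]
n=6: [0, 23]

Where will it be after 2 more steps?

[4, 27]

The first coordinate reflects between -8 and 10, moving 8 per step.
  step 7: 0 → 8
  step 8: 8 → 4
The second coordinate changes by +2 each step: at step 8 it is 27.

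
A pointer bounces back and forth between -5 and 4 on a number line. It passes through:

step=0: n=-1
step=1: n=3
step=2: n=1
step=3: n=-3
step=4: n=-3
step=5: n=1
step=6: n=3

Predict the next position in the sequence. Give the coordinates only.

n=-1

The value reflects between -5 and 4, moving 4 per step.
  step 7: 3 → -1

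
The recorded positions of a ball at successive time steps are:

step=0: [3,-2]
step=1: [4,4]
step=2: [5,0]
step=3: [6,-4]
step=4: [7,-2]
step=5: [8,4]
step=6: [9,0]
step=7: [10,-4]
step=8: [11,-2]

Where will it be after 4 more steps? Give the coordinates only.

First: linear, +1 per step → 15 at step 12.
Second: cycles through -2, 4, 0, -4 every 4 steps. Step 12 lands at position 0 of the cycle → -2.

[15,-2]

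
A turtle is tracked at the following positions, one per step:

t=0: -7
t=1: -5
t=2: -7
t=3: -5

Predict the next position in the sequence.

-7

Consecutive displacements +2, -2, +2 scale by a factor of -1 each step.
step 4: -5 − 2 → -7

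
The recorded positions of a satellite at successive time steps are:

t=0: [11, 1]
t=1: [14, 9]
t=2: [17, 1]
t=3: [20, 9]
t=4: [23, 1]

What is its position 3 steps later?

[32, 9]

The first coordinate changes by +3 each step, so at step 7 it is 11 + 7·(3) = 32.
The second coordinate repeats the cycle [1, 9] with period 2; step 7 mod 2 = 1, giving 9.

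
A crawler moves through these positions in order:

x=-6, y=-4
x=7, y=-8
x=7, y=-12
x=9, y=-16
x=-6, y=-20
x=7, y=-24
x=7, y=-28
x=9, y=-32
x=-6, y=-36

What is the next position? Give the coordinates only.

X: cycles through -6, 7, 7, 9 every 4 steps. Step 9 lands at position 1 of the cycle → 7.
Y: linear, -4 per step → -40 at step 9.

x=7, y=-40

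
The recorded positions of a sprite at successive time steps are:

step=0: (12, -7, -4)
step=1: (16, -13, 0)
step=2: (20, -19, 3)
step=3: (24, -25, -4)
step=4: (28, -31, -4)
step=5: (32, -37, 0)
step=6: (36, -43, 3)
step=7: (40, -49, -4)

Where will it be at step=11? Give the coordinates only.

The first coordinate changes by +4 each step, so at step 11 it is 12 + 11·(4) = 56.
The second coordinate changes by -6 each step, so at step 11 it is -7 + 11·(-6) = -73.
The third coordinate repeats the cycle [-4, 0, 3, -4] with period 4; step 11 mod 4 = 3, giving -4.

(56, -73, -4)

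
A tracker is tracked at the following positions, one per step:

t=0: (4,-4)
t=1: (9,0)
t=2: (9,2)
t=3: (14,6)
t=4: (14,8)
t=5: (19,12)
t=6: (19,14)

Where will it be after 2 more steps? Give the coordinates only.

Differencing gives (+5,+4), (+0,+2), (+5,+4), (+0,+2), (+5,+4), (+0,+2). This is the pattern (+5,+4), (+0,+2) repeated.
step 7: apply (+5,+4) → (24,18)
step 8: apply (+0,+2) → (24,20)

(24,20)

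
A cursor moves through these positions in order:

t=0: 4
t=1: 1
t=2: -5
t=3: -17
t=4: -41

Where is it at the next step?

-89

Consecutive displacements -3, -6, -12, -24 scale by a factor of 2 each step.
step 5: -41 − 48 → -89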